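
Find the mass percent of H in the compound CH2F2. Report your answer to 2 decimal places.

3.87%

Molar mass = 1(12.01) + 2(1.008) + 2(19.00) = 52.026 g/mol
Mass of H per mole = 2 × 1.008 = 2.016 g
% H = 2.016 / 52.026 × 100 = 3.87%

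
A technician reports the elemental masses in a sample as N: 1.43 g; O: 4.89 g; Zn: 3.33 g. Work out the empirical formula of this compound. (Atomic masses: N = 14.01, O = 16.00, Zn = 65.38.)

N: 1.43 g ÷ 14.01 g/mol = 0.1021 mol
O: 4.89 g ÷ 16.00 g/mol = 0.3056 mol
Zn: 3.33 g ÷ 65.38 g/mol = 0.05093 mol
Smallest is Zn at 0.05093 mol; normalising gives N 2.004, O 6.001, Zn 1.000
Ratio ≈ 2:6:1, so the empirical formula is N2O6Zn

N2O6Zn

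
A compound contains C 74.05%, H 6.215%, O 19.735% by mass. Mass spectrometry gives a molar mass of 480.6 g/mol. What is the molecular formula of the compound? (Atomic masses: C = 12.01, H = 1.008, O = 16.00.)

C30H30O6

Assume 100 g: 74.05 g C, 6.215 g H, 19.735 g O.
C: 74.05 g ÷ 12.01 g/mol = 6.166 mol
H: 6.215 g ÷ 1.008 g/mol = 6.166 mol
O: 19.735 g ÷ 16.00 g/mol = 1.233 mol
Divide by the smallest (1.233 mol O): C 4.999, H 4.999, O 1.000
→ C5H5O
Empirical-formula mass = 81.09 g/mol
n = 480.6 / 81.09 = 5.93 ≈ 6
Molecular formula = (C5H5O)×6 = C30H30O6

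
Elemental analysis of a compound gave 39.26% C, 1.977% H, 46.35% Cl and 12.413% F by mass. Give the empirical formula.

Assume 100 g: 39.26 g C, 1.977 g H, 46.35 g Cl, 12.413 g F.
C: 39.26 g ÷ 12.01 g/mol = 3.269 mol
H: 1.977 g ÷ 1.008 g/mol = 1.961 mol
Cl: 46.35 g ÷ 35.45 g/mol = 1.307 mol
F: 12.413 g ÷ 19.00 g/mol = 0.6533 mol
Divide by the smallest (0.6533 mol F): C 5.004, H 3.002, Cl 2.001, F 1.000
≈ 5:3:2:1 → C5H3Cl2F

C5H3Cl2F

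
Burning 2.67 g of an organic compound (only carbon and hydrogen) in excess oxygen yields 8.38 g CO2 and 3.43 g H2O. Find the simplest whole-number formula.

mol C = 8.38 / 44.01 = 0.1904; mass C = 0.1904 × 12.01 = 2.287 g
mol H = 2 × (3.43 / 18.02) = 0.3807; mass H = 0.3807 × 1.008 = 0.3837 g
Ratios (÷ 0.1904): C 1.000, H 1.999
→ CH2

CH2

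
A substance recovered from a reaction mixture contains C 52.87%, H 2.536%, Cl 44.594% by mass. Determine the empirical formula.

Assume 100 g: 52.87 g C, 2.536 g H, 44.594 g Cl.
Moles — C: 52.87 / 12.01 = 4.402 mol; H: 2.536 / 1.008 = 2.516 mol; Cl: 44.594 / 35.45 = 1.258 mol
Ratios (÷ 1.258): C 3.500, H 2.000, Cl 1.000
Scaling by 2: C 7.00, H 4.00, Cl 2.00 → C7H4Cl2

C7H4Cl2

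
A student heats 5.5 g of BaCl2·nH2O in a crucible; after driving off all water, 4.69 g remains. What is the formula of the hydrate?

BaCl2·2H2O

Mass of water lost = 5.5 − 4.69 = 0.81 g → 0.81 / 18.02 = 0.04495 mol H2O
Molar mass of BaCl2 = 208.23 g/mol → mol BaCl2 = 4.69 / 208.23 = 0.02252
n = 0.04495 / 0.02252 = 2.00 ≈ 2 → BaCl2·2H2O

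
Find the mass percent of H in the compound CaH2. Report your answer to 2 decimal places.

4.79%

Molar mass = 1(40.08) + 2(1.008) = 42.096 g/mol
Mass of H per mole = 2 × 1.008 = 2.016 g
% H = 2.016 / 42.096 × 100 = 4.79%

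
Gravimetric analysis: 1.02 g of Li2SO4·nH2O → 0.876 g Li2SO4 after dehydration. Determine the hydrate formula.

Mass of water lost = 1.02 − 0.876 = 0.144 g → 0.144 / 18.02 = 0.007991 mol H2O
Molar mass of Li2SO4 = 109.95 g/mol → mol Li2SO4 = 0.876 / 109.95 = 0.007967
n = 0.007991 / 0.007967 = 1.00 ≈ 1 → Li2SO4·H2O

Li2SO4·H2O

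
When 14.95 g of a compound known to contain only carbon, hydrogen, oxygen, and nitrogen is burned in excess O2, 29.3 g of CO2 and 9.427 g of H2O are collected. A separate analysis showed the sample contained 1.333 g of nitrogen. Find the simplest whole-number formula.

mol C = 29.3 / 44.01 = 0.6658; mass C = 0.6658 × 12.01 = 7.996 g
mol H = 2 × (9.427 / 18.02) = 1.046; mass H = 1.046 × 1.008 = 1.055 g
mol N = 1.333 / 14.01 = 0.09515
mass O = 14.95 − (10.38) = 4.567 g → mol O = 0.2854
Ratios (÷ 0.09515): C 6.997, H 10.997, N 1.000, O 3.000
→ C7H11NO3

C7H11NO3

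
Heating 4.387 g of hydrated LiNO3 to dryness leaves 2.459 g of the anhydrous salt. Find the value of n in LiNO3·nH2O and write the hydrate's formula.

LiNO3·3H2O

Mass of water lost = 4.387 − 2.459 = 1.928 g → 1.928 / 18.02 = 0.107 mol H2O
Molar mass of LiNO3 = 68.95 g/mol → mol LiNO3 = 2.459 / 68.95 = 0.03566
n = 0.107 / 0.03566 = 3.00 ≈ 3 → LiNO3·3H2O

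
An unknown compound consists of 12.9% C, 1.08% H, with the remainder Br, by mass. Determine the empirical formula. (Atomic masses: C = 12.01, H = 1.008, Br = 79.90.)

CHBr

Assume 100 g: 12.9 g C, 1.08 g H, 86.02 g Br.
Moles — C: 12.9 / 12.01 = 1.074 mol; H: 1.08 / 1.008 = 1.071 mol; Br: 86.02 / 79.90 = 1.077 mol
Smallest is H at 1.071 mol; normalising gives C 1.002, H 1.000, Br 1.005
Ratio ≈ 1:1:1, so the empirical formula is CHBr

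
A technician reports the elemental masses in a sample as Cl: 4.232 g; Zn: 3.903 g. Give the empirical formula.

n(Cl) = 4.232/35.45 = 0.1194, n(Zn) = 3.903/65.38 = 0.0597
Ratios (÷ 0.0597): Cl 2.000, Zn 1.000
→ Cl2Zn

Cl2Zn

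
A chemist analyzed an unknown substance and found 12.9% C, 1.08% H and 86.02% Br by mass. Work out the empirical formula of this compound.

Assume 100 g: 12.9 g C, 1.08 g H, 86.02 g Br.
Moles — C: 12.9 / 12.01 = 1.074 mol; H: 1.08 / 1.008 = 1.071 mol; Br: 86.02 / 79.90 = 1.077 mol
Divide by the smallest (1.071 mol H): C 1.002, H 1.000, Br 1.005
Ratio ≈ 1:1:1, so the empirical formula is CHBr

CHBr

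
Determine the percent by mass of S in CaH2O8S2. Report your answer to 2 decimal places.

Molar mass = 1(40.08) + 2(1.008) + 8(16.00) + 2(32.07) = 234.236 g/mol
Mass of S per mole = 2 × 32.07 = 64.140 g
% S = 64.140 / 234.236 × 100 = 27.38%

27.38%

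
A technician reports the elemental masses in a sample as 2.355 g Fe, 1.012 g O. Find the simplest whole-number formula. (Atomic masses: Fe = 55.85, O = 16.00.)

n(Fe) = 2.355/55.85 = 0.04217, n(O) = 1.012/16.00 = 0.06325
Divide by the smallest (0.04217 mol Fe): Fe 1.000, O 1.500
Scaling by 2: Fe 2.00, O 3.00 → Fe2O3

Fe2O3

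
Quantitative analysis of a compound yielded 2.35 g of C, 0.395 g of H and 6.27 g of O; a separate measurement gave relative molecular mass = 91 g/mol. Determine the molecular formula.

C: 2.35 g ÷ 12.01 g/mol = 0.1957 mol
H: 0.395 g ÷ 1.008 g/mol = 0.3919 mol
O: 6.27 g ÷ 16.00 g/mol = 0.3919 mol
Divide by the smallest (0.1957 mol C): C 1.000, H 2.003, O 2.003
≈ 1:2:2 → CH2O2
Empirical-formula mass = 46.03 g/mol
n = 91 / 46.03 = 1.98 ≈ 2
Molecular formula = (CH2O2)×2 = C2H4O4

C2H4O4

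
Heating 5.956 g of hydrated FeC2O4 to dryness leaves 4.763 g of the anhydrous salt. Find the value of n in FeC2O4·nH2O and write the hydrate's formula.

FeC2O4·2H2O

Mass of water lost = 5.956 − 4.763 = 1.193 g → 1.193 / 18.02 = 0.0662 mol H2O
Molar mass of FeC2O4 = 143.87 g/mol → mol FeC2O4 = 4.763 / 143.87 = 0.03311
n = 0.0662 / 0.03311 = 2.00 ≈ 2 → FeC2O4·2H2O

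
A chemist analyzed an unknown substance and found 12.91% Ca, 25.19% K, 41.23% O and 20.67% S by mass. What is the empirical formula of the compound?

CaK2O8S2

Assume 100 g: 12.91 g Ca, 25.19 g K, 41.23 g O, 20.67 g S.
Ca: 12.91 g ÷ 40.08 g/mol = 0.3221 mol
K: 25.19 g ÷ 39.10 g/mol = 0.6442 mol
O: 41.23 g ÷ 16.00 g/mol = 2.577 mol
S: 20.67 g ÷ 32.07 g/mol = 0.6445 mol
Divide by the smallest (0.3221 mol Ca): Ca 1.000, K 2.000, O 8.000, S 2.001
→ CaK2O8S2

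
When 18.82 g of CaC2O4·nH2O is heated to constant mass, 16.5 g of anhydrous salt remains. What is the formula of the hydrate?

CaC2O4·H2O

Mass of water lost = 18.82 − 16.5 = 2.32 g → 2.32 / 18.02 = 0.1287 mol H2O
Molar mass of CaC2O4 = 128.10 g/mol → mol CaC2O4 = 16.5 / 128.10 = 0.1288
n = 0.1287 / 0.1288 = 1.00 ≈ 1 → CaC2O4·H2O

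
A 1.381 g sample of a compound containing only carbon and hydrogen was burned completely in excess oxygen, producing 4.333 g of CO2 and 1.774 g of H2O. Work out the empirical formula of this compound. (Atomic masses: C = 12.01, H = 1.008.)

CH2

mol C = 4.333 / 44.01 = 0.09845; mass C = 0.09845 × 12.01 = 1.182 g
mol H = 2 × (1.774 / 18.02) = 0.1969; mass H = 0.1969 × 1.008 = 0.1985 g
Ratios (÷ 0.09845): C 1.000, H 2.000
Ratio ≈ 1:2, so the empirical formula is CH2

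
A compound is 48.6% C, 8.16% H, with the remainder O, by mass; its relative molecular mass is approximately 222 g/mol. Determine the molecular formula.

C9H18O6

Assume 100 g: 48.6 g C, 8.16 g H, 43.24 g O.
C: 48.6 g ÷ 12.01 g/mol = 4.047 mol
H: 8.16 g ÷ 1.008 g/mol = 8.095 mol
O: 43.24 g ÷ 16.00 g/mol = 2.703 mol
Ratios (÷ 2.703): C 1.497, H 2.995, O 1.000
×2: C 2.99, H 5.99, O 2.00 → C3H6O2
Empirical-formula mass = 74.08 g/mol
n = 222 / 74.08 = 3.00 ≈ 3
Molecular formula = (C3H6O2)×3 = C9H18O6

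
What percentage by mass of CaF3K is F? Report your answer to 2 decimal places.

41.86%

Molar mass = 1(40.08) + 3(19.00) + 1(39.10) = 136.180 g/mol
Mass of F per mole = 3 × 19.00 = 57.000 g
% F = 57.000 / 136.180 × 100 = 41.86%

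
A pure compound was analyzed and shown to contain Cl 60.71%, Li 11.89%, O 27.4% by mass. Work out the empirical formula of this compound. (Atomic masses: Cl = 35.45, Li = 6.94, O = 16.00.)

Assume 100 g: 60.71 g Cl, 11.89 g Li, 27.4 g O.
n(Cl) = 60.71/35.45 = 1.713, n(Li) = 11.89/6.94 = 1.713, n(O) = 27.4/16.00 = 1.712
Divide by the smallest (1.712 mol O): Cl 1.000, Li 1.000, O 1.000
→ ClLiO

ClLiO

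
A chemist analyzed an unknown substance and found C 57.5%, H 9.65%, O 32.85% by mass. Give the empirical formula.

Assume 100 g: 57.5 g C, 9.65 g H, 32.85 g O.
Moles — C: 57.5 / 12.01 = 4.788 mol; H: 9.65 / 1.008 = 9.573 mol; O: 32.85 / 16.00 = 2.053 mol
Smallest is O at 2.053 mol; normalising gives C 2.332, H 4.663, O 1.000
Scaling by 3: C 7.00, H 13.99, O 3.00 → C7H14O3

C7H14O3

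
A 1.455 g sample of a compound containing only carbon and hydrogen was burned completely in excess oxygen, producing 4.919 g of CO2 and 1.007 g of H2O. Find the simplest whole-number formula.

CH

mol C = 4.919 / 44.01 = 0.1118; mass C = 0.1118 × 12.01 = 1.342 g
mol H = 2 × (1.007 / 18.02) = 0.1118; mass H = 0.1118 × 1.008 = 0.1127 g
Smallest is H at 0.1118 mol; normalising gives C 1.000, H 1.000
≈ 1:1 → CH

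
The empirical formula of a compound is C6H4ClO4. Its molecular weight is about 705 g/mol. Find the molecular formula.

C24H16Cl4O16

Empirical-formula mass = 175.54 g/mol
n = 705 / 175.54 = 4.02 ≈ 4
Molecular formula = (C6H4ClO4)4 = C24H16Cl4O16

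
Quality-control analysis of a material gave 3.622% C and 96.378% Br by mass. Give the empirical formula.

Assume 100 g: 3.622 g C, 96.378 g Br.
n(C) = 3.622/12.01 = 0.3016, n(Br) = 96.378/79.90 = 1.206
Divide by the smallest (0.3016 mol C): C 1.000, Br 4.000
→ CBr4

CBr4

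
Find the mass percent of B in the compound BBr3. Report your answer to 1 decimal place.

Molar mass = 1(10.81) + 3(79.90) = 250.510 g/mol
Mass of B per mole = 1 × 10.81 = 10.810 g
% B = 10.810 / 250.510 × 100 = 4.3%

4.3%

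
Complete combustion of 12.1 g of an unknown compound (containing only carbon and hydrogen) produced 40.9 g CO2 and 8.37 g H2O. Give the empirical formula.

CH

mol C = 40.9 / 44.01 = 0.9293; mass C = 0.9293 × 12.01 = 11.16 g
mol H = 2 × (8.37 / 18.02) = 0.9290; mass H = 0.9290 × 1.008 = 0.9364 g
Ratios (÷ 0.929): C 1.000, H 1.000
≈ 1:1 → CH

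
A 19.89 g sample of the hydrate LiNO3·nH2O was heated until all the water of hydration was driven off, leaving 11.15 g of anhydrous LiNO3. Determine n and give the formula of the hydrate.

LiNO3·3H2O

Mass of water lost = 19.89 − 11.15 = 8.74 g → 8.74 / 18.02 = 0.485 mol H2O
Molar mass of LiNO3 = 68.95 g/mol → mol LiNO3 = 11.15 / 68.95 = 0.1617
n = 0.485 / 0.1617 = 3.00 ≈ 3 → LiNO3·3H2O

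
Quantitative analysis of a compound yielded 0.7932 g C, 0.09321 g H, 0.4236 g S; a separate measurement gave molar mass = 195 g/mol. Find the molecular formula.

Moles — C: 0.7932 / 12.01 = 0.06604 mol; H: 0.09321 / 1.008 = 0.09247 mol; S: 0.4236 / 32.07 = 0.01321 mol
Smallest is S at 0.01321 mol; normalising gives C 5.000, H 7.001, S 1.000
≈ 5:7:1 → C5H7S
Empirical-formula mass = 99.18 g/mol
n = 195 / 99.18 = 1.97 ≈ 2
Molecular formula = (C5H7S)×2 = C10H14S2

C10H14S2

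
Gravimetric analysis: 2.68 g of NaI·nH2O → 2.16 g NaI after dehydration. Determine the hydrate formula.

Mass of water lost = 2.68 − 2.16 = 0.52 g → 0.52 / 18.02 = 0.02886 mol H2O
Molar mass of NaI = 149.89 g/mol → mol NaI = 2.16 / 149.89 = 0.01441
n = 0.02886 / 0.01441 = 2.00 ≈ 2 → NaI·2H2O

NaI·2H2O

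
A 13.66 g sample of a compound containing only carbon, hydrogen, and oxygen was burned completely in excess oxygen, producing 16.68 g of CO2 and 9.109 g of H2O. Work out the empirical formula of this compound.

mol C = 16.68 / 44.01 = 0.3790; mass C = 0.3790 × 12.01 = 4.552 g
mol H = 2 × (9.109 / 18.02) = 1.011; mass H = 1.011 × 1.008 = 1.019 g
mass O = 13.66 − (5.571) = 8.089 g → mol O = 0.5056
Ratios (÷ 0.379): C 1.000, H 2.667, O 1.334
Multiply by 3: C 3.00, H 8.00, O 4.00 → C3H8O4

C3H8O4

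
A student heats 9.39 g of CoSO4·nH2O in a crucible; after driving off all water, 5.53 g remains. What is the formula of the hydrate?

CoSO4·6H2O

Mass of water lost = 9.39 − 5.53 = 3.86 g → 3.86 / 18.02 = 0.2142 mol H2O
Molar mass of CoSO4 = 155.00 g/mol → mol CoSO4 = 5.53 / 155.00 = 0.03568
n = 0.2142 / 0.03568 = 6.00 ≈ 6 → CoSO4·6H2O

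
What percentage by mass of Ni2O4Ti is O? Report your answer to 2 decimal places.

27.92%

Molar mass = 2(58.69) + 4(16.00) + 1(47.87) = 229.250 g/mol
Mass of O per mole = 4 × 16.00 = 64.000 g
% O = 64.000 / 229.250 × 100 = 27.92%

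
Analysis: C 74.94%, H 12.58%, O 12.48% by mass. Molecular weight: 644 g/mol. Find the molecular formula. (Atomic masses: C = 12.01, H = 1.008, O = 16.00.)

C40H80O5

Assume 100 g: 74.94 g C, 12.58 g H, 12.48 g O.
C: 74.94 g ÷ 12.01 g/mol = 6.24 mol
H: 12.58 g ÷ 1.008 g/mol = 12.48 mol
O: 12.48 g ÷ 16.00 g/mol = 0.78 mol
Ratios (÷ 0.78): C 8.000, H 16.000, O 1.000
Ratio ≈ 8:16:1, so the empirical formula is C8H16O
Empirical-formula mass = 128.21 g/mol
n = 644 / 128.21 = 5.02 ≈ 5
Molecular formula = (C8H16O)×5 = C40H80O5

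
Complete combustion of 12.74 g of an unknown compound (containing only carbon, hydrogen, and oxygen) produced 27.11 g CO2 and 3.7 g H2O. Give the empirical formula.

C6H4O3

mol C = 27.11 / 44.01 = 0.6160; mass C = 0.6160 × 12.01 = 7.398 g
mol H = 2 × (3.7 / 18.02) = 0.4107; mass H = 0.4107 × 1.008 = 0.4139 g
mass O = 12.74 − (7.812) = 4.928 g → mol O = 0.3080
Divide by the smallest (0.308 mol O): C 2.000, H 1.333, O 1.000
Scaling by 3: C 6.00, H 4.00, O 3.00 → C6H4O3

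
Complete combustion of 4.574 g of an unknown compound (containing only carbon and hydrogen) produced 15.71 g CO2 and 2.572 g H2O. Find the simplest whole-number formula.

C5H4

mol C = 15.71 / 44.01 = 0.3570; mass C = 0.3570 × 12.01 = 4.287 g
mol H = 2 × (2.572 / 18.02) = 0.2855; mass H = 0.2855 × 1.008 = 0.2877 g
Ratios (÷ 0.2855): C 1.250, H 1.000
×4: C 5.00, H 4.00 → C5H4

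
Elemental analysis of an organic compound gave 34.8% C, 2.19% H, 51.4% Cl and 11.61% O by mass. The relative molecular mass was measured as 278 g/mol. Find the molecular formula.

C8H6Cl4O2

Assume 100 g: 34.8 g C, 2.19 g H, 51.4 g Cl, 11.61 g O.
C: 34.8 g ÷ 12.01 g/mol = 2.898 mol
H: 2.19 g ÷ 1.008 g/mol = 2.173 mol
Cl: 51.4 g ÷ 35.45 g/mol = 1.45 mol
O: 11.61 g ÷ 16.00 g/mol = 0.7256 mol
Smallest is O at 0.7256 mol; normalising gives C 3.993, H 2.994, Cl 1.998, O 1.000
≈ 4:3:2:1 → C4H3Cl2O
Empirical-formula mass = 137.96 g/mol
n = 278 / 137.96 = 2.02 ≈ 2
Molecular formula = (C4H3Cl2O)×2 = C8H6Cl4O2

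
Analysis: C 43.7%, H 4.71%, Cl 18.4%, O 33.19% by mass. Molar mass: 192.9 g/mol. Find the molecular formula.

C7H9ClO4

Assume 100 g: 43.7 g C, 4.71 g H, 18.4 g Cl, 33.19 g O.
Moles — C: 43.7 / 12.01 = 3.639 mol; H: 4.71 / 1.008 = 4.673 mol; Cl: 18.4 / 35.45 = 0.519 mol; O: 33.19 / 16.00 = 2.074 mol
Ratios (÷ 0.519): C 7.010, H 9.002, Cl 1.000, O 3.997
≈ 7:9:1:4 → C7H9ClO4
Empirical-formula mass = 192.59 g/mol
n = 192.9 / 192.59 = 1.00 ≈ 1
Molecular formula = empirical formula = C7H9ClO4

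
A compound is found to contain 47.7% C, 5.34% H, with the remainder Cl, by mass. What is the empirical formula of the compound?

Assume 100 g: 47.7 g C, 5.34 g H, 46.96 g Cl.
C: 47.7 g ÷ 12.01 g/mol = 3.972 mol
H: 5.34 g ÷ 1.008 g/mol = 5.298 mol
Cl: 46.96 g ÷ 35.45 g/mol = 1.325 mol
Divide by the smallest (1.325 mol Cl): C 2.998, H 3.999, Cl 1.000
≈ 3:4:1 → C3H4Cl

C3H4Cl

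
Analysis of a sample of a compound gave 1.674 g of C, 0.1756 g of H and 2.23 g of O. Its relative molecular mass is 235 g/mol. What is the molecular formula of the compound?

n(C) = 1.674/12.01 = 0.1394, n(H) = 0.1756/1.008 = 0.1742, n(O) = 2.23/16.00 = 0.1394
Smallest is O at 0.1394 mol; normalising gives C 1.000, H 1.250, O 1.000
Multiply by 4: C 4.00, H 5.00, O 4.00 → C4H5O4
Empirical-formula mass = 117.08 g/mol
n = 235 / 117.08 = 2.01 ≈ 2
Molecular formula = (C4H5O4)×2 = C8H10O8

C8H10O8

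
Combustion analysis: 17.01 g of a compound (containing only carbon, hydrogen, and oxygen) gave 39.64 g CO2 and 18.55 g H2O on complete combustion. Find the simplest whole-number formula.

mol C = 39.64 / 44.01 = 0.9007; mass C = 0.9007 × 12.01 = 10.82 g
mol H = 2 × (18.55 / 18.02) = 2.059; mass H = 2.059 × 1.008 = 2.075 g
mass O = 17.01 − (12.89) = 4.117 g → mol O = 0.2573
Smallest is O at 0.2573 mol; normalising gives C 3.500, H 8.001, O 1.000
Scaling by 2: C 7.00, H 16.00, O 2.00 → C7H16O2

C7H16O2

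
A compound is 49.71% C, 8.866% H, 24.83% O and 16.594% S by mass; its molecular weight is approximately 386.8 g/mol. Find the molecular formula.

Assume 100 g: 49.71 g C, 8.866 g H, 24.83 g O, 16.594 g S.
C: 49.71 g ÷ 12.01 g/mol = 4.139 mol
H: 8.866 g ÷ 1.008 g/mol = 8.796 mol
O: 24.83 g ÷ 16.00 g/mol = 1.552 mol
S: 16.594 g ÷ 32.07 g/mol = 0.5174 mol
Ratios (÷ 0.5174): C 7.999, H 16.999, O 2.999, S 1.000
→ C8H17O3S
Empirical-formula mass = 193.29 g/mol
n = 386.8 / 193.29 = 2.00 ≈ 2
Molecular formula = (C8H17O3S)×2 = C16H34O6S2

C16H34O6S2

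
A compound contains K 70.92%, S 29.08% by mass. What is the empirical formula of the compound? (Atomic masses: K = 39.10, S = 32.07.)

Assume 100 g: 70.92 g K, 29.08 g S.
K: 70.92 g ÷ 39.10 g/mol = 1.814 mol
S: 29.08 g ÷ 32.07 g/mol = 0.9068 mol
Divide by the smallest (0.9068 mol S): K 2.000, S 1.000
Ratio ≈ 2:1, so the empirical formula is K2S

K2S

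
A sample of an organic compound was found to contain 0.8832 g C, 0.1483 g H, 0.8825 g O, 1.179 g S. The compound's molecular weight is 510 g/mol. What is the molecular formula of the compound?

C12H24O9S6

Moles — C: 0.8832 / 12.01 = 0.07354 mol; H: 0.1483 / 1.008 = 0.1471 mol; O: 0.8825 / 16.00 = 0.05516 mol; S: 1.179 / 32.07 = 0.03676 mol
Ratios (÷ 0.03676): C 2.000, H 4.002, O 1.500, S 1.000
Scaling by 2: C 4.00, H 8.00, O 3.00, S 2.00 → C4H8O3S2
Empirical-formula mass = 168.24 g/mol
n = 510 / 168.24 = 3.03 ≈ 3
Molecular formula = (C4H8O3S2)×3 = C12H24O9S6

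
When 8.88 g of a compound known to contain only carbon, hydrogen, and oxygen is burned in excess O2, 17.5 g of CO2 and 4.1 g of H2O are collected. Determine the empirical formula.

C7H8O4

mol C = 17.5 / 44.01 = 0.3976; mass C = 0.3976 × 12.01 = 4.776 g
mol H = 2 × (4.1 / 18.02) = 0.4550; mass H = 0.4550 × 1.008 = 0.4587 g
mass O = 8.88 − (5.234) = 3.646 g → mol O = 0.2279
Smallest is O at 0.2279 mol; normalising gives C 1.745, H 1.997, O 1.000
Multiply by 4: C 6.98, H 7.99, O 4.00 → C7H8O4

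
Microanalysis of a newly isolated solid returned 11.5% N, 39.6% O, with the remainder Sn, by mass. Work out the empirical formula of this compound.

N2O6Sn

Assume 100 g: 11.5 g N, 39.6 g O, 48.9 g Sn.
N: 11.5 g ÷ 14.01 g/mol = 0.8208 mol
O: 39.6 g ÷ 16.00 g/mol = 2.475 mol
Sn: 48.9 g ÷ 118.71 g/mol = 0.4119 mol
Ratios (÷ 0.4119): N 1.993, O 6.008, Sn 1.000
≈ 2:6:1 → N2O6Sn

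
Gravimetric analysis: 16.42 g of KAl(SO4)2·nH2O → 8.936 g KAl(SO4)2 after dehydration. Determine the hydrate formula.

KAl(SO4)2·12H2O

Mass of water lost = 16.42 − 8.936 = 7.484 g → 7.484 / 18.02 = 0.4153 mol H2O
Molar mass of KAl(SO4)2 = 258.22 g/mol → mol KAl(SO4)2 = 8.936 / 258.22 = 0.03461
n = 0.4153 / 0.03461 = 12.00 ≈ 12 → KAl(SO4)2·12H2O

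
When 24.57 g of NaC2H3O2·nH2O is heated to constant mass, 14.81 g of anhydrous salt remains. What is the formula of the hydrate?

NaC2H3O2·3H2O

Mass of water lost = 24.57 − 14.81 = 9.76 g → 9.76 / 18.02 = 0.5416 mol H2O
Molar mass of NaC2H3O2 = 82.03 g/mol → mol NaC2H3O2 = 14.81 / 82.03 = 0.1805
n = 0.5416 / 0.1805 = 3.00 ≈ 3 → NaC2H3O2·3H2O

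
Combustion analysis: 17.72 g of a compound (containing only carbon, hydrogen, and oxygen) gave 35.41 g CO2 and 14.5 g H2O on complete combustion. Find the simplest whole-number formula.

C2H4O

mol C = 35.41 / 44.01 = 0.8046; mass C = 0.8046 × 12.01 = 9.663 g
mol H = 2 × (14.5 / 18.02) = 1.609; mass H = 1.609 × 1.008 = 1.622 g
mass O = 17.72 − (11.29) = 6.435 g → mol O = 0.4022
Divide by the smallest (0.4022 mol O): C 2.001, H 4.002, O 1.000
→ C2H4O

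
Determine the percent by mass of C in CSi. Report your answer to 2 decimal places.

29.95%

Molar mass = 1(12.01) + 1(28.09) = 40.100 g/mol
Mass of C per mole = 1 × 12.01 = 12.010 g
% C = 12.010 / 40.100 × 100 = 29.95%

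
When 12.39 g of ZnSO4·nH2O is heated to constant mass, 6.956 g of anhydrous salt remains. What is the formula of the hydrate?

Mass of water lost = 12.39 − 6.956 = 5.434 g → 5.434 / 18.02 = 0.3016 mol H2O
Molar mass of ZnSO4 = 161.45 g/mol → mol ZnSO4 = 6.956 / 161.45 = 0.04308
n = 0.3016 / 0.04308 = 7.00 ≈ 7 → ZnSO4·7H2O

ZnSO4·7H2O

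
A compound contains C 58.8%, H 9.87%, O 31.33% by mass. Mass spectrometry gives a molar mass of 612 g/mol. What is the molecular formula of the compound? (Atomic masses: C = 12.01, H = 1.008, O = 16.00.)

C30H60O12

Assume 100 g: 58.8 g C, 9.87 g H, 31.33 g O.
n(C) = 58.8/12.01 = 4.896, n(H) = 9.87/1.008 = 9.792, n(O) = 31.33/16.00 = 1.958
Divide by the smallest (1.958 mol O): C 2.500, H 5.001, O 1.000
×2: C 5.00, H 10.00, O 2.00 → C5H10O2
Empirical-formula mass = 102.13 g/mol
n = 612 / 102.13 = 5.99 ≈ 6
Molecular formula = (C5H10O2)×6 = C30H60O12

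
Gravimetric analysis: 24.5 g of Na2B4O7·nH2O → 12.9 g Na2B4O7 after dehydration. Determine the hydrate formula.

Na2B4O7·10H2O

Mass of water lost = 24.5 − 12.9 = 11.6 g → 11.6 / 18.02 = 0.6437 mol H2O
Molar mass of Na2B4O7 = 201.22 g/mol → mol Na2B4O7 = 12.9 / 201.22 = 0.06411
n = 0.6437 / 0.06411 = 10.04 ≈ 10 → Na2B4O7·10H2O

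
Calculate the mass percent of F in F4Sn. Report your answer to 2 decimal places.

39.03%

Molar mass = 4(19.00) + 1(118.71) = 194.710 g/mol
Mass of F per mole = 4 × 19.00 = 76.000 g
% F = 76.000 / 194.710 × 100 = 39.03%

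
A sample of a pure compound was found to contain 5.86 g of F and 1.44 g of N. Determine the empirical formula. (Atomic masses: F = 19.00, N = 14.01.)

F3N

F: 5.86 g ÷ 19.00 g/mol = 0.3084 mol
N: 1.44 g ÷ 14.01 g/mol = 0.1028 mol
Ratios (÷ 0.1028): F 3.001, N 1.000
→ F3N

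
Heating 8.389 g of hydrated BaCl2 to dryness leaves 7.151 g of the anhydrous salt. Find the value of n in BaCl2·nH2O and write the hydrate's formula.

Mass of water lost = 8.389 − 7.151 = 1.238 g → 1.238 / 18.02 = 0.0687 mol H2O
Molar mass of BaCl2 = 208.23 g/mol → mol BaCl2 = 7.151 / 208.23 = 0.03434
n = 0.0687 / 0.03434 = 2.00 ≈ 2 → BaCl2·2H2O

BaCl2·2H2O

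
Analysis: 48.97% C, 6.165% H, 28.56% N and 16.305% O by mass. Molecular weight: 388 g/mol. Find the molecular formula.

C16H24N8O4

Assume 100 g: 48.97 g C, 6.165 g H, 28.56 g N, 16.305 g O.
C: 48.97 g ÷ 12.01 g/mol = 4.077 mol
H: 6.165 g ÷ 1.008 g/mol = 6.116 mol
N: 28.56 g ÷ 14.01 g/mol = 2.039 mol
O: 16.305 g ÷ 16.00 g/mol = 1.019 mol
Divide by the smallest (1.019 mol O): C 4.001, H 6.002, N 2.000, O 1.000
≈ 4:6:2:1 → C4H6N2O
Empirical-formula mass = 98.11 g/mol
n = 388 / 98.11 = 3.95 ≈ 4
Molecular formula = (C4H6N2O)×4 = C16H24N8O4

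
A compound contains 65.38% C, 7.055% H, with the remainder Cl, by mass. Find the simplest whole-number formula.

Assume 100 g: 65.38 g C, 7.055 g H, 27.565 g Cl.
Moles — C: 65.38 / 12.01 = 5.444 mol; H: 7.055 / 1.008 = 6.999 mol; Cl: 27.565 / 35.45 = 0.7776 mol
Smallest is Cl at 0.7776 mol; normalising gives C 7.001, H 9.001, Cl 1.000
Ratio ≈ 7:9:1, so the empirical formula is C7H9Cl

C7H9Cl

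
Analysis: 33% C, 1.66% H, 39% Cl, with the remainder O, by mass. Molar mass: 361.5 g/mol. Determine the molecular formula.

C10H6Cl4O6

Assume 100 g: 33 g C, 1.66 g H, 39 g Cl, 26.34 g O.
Moles — C: 33 / 12.01 = 2.748 mol; H: 1.66 / 1.008 = 1.647 mol; Cl: 39 / 35.45 = 1.1 mol; O: 26.34 / 16.00 = 1.646 mol
Smallest is Cl at 1.1 mol; normalising gives C 2.498, H 1.497, Cl 1.000, O 1.496
Scaling by 2: C 5.00, H 2.99, Cl 2.00, O 2.99 → C5H3Cl2O3
Empirical-formula mass = 181.97 g/mol
n = 361.5 / 181.97 = 1.99 ≈ 2
Molecular formula = (C5H3Cl2O3)×2 = C10H6Cl4O6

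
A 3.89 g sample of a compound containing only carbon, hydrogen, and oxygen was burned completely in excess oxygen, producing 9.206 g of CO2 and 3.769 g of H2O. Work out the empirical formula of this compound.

mol C = 9.206 / 44.01 = 0.2092; mass C = 0.2092 × 12.01 = 2.512 g
mol H = 2 × (3.769 / 18.02) = 0.4183; mass H = 0.4183 × 1.008 = 0.4217 g
mass O = 3.89 − (2.934) = 0.9561 g → mol O = 0.05976
Smallest is O at 0.05976 mol; normalising gives C 3.501, H 7.000, O 1.000
Multiply by 2: C 7.00, H 14.00, O 2.00 → C7H14O2

C7H14O2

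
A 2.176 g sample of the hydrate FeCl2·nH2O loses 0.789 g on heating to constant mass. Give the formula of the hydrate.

Mass of anhydrous FeCl2 = 2.176 − 0.789 = 1.387 g
mol H2O = 0.789 / 18.02 = 0.04378
Molar mass of FeCl2 = 126.75 g/mol → mol FeCl2 = 1.387 / 126.75 = 0.01094
n = 0.04378 / 0.01094 = 4.00 ≈ 4 → FeCl2·4H2O

FeCl2·4H2O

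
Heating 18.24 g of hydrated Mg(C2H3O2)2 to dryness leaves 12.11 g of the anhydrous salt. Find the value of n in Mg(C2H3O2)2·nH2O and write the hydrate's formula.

Mg(C2H3O2)2·4H2O

Mass of water lost = 18.24 − 12.11 = 6.13 g → 6.13 / 18.02 = 0.3402 mol H2O
Molar mass of Mg(C2H3O2)2 = 142.40 g/mol → mol Mg(C2H3O2)2 = 12.11 / 142.40 = 0.08504
n = 0.3402 / 0.08504 = 4.00 ≈ 4 → Mg(C2H3O2)2·4H2O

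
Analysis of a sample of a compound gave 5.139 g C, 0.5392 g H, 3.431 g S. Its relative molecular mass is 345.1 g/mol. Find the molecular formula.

C16H20S4

Moles — C: 5.139 / 12.01 = 0.4279 mol; H: 0.5392 / 1.008 = 0.5349 mol; S: 3.431 / 32.07 = 0.107 mol
Smallest is S at 0.107 mol; normalising gives C 4.000, H 5.000, S 1.000
Ratio ≈ 4:5:1, so the empirical formula is C4H5S
Empirical-formula mass = 85.15 g/mol
n = 345.1 / 85.15 = 4.05 ≈ 4
Molecular formula = (C4H5S)×4 = C16H20S4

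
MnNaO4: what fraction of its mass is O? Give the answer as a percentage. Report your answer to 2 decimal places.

Molar mass = 1(54.94) + 1(22.99) + 4(16.00) = 141.930 g/mol
Mass of O per mole = 4 × 16.00 = 64.000 g
% O = 64.000 / 141.930 × 100 = 45.09%

45.09%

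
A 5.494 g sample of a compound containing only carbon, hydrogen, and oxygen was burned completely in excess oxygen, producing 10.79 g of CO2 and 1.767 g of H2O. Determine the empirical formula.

mol C = 10.79 / 44.01 = 0.2452; mass C = 0.2452 × 12.01 = 2.945 g
mol H = 2 × (1.767 / 18.02) = 0.1961; mass H = 0.1961 × 1.008 = 0.1977 g
mass O = 5.494 − (3.142) = 2.352 g → mol O = 0.1470
Smallest is O at 0.147 mol; normalising gives C 1.668, H 1.334, O 1.000
×3: C 5.00, H 4.00, O 3.00 → C5H4O3

C5H4O3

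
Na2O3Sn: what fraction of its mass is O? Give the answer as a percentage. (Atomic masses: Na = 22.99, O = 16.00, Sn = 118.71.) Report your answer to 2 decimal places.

Molar mass = 2(22.99) + 3(16.00) + 1(118.71) = 212.690 g/mol
Mass of O per mole = 3 × 16.00 = 48.000 g
% O = 48.000 / 212.690 × 100 = 22.57%

22.57%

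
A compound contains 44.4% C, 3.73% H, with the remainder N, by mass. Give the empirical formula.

CHN

Assume 100 g: 44.4 g C, 3.73 g H, 51.87 g N.
n(C) = 44.4/12.01 = 3.697, n(H) = 3.73/1.008 = 3.7, n(N) = 51.87/14.01 = 3.702
Divide by the smallest (3.697 mol C): C 1.000, H 1.001, N 1.001
→ CHN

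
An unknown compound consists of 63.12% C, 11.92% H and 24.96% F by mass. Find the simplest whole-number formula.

C4H9F

Assume 100 g: 63.12 g C, 11.92 g H, 24.96 g F.
C: 63.12 g ÷ 12.01 g/mol = 5.256 mol
H: 11.92 g ÷ 1.008 g/mol = 11.83 mol
F: 24.96 g ÷ 19.00 g/mol = 1.314 mol
Ratios (÷ 1.314): C 4.001, H 9.002, F 1.000
→ C4H9F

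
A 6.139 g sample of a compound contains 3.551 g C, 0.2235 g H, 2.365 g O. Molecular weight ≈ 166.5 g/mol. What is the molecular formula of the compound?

C8H6O4

C: 3.551 g ÷ 12.01 g/mol = 0.2957 mol
H: 0.2235 g ÷ 1.008 g/mol = 0.2217 mol
O: 2.365 g ÷ 16.00 g/mol = 0.1478 mol
Ratios (÷ 0.1478): C 2.000, H 1.500, O 1.000
×2: C 4.00, H 3.00, O 2.00 → C4H3O2
Empirical-formula mass = 83.06 g/mol
n = 166.5 / 83.06 = 2.00 ≈ 2
Molecular formula = (C4H3O2)×2 = C8H6O4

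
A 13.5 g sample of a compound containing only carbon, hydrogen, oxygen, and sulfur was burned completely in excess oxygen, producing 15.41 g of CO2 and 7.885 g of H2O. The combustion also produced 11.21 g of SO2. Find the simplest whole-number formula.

C2H5OS

mol C = 15.41 / 44.01 = 0.3501; mass C = 0.3501 × 12.01 = 4.205 g
mol H = 2 × (7.885 / 18.02) = 0.8751; mass H = 0.8751 × 1.008 = 0.8821 g
mol S = 11.21 / 64.07 = 0.1750; mass S = 5.611 g
mass O = 13.5 − (10.70) = 2.801 g → mol O = 0.1751
Smallest is S at 0.175 mol; normalising gives C 2.001, H 5.002, O 1.001, S 1.000
Ratio ≈ 2:5:1:1, so the empirical formula is C2H5OS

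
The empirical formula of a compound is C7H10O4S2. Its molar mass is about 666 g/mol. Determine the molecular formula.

C21H30O12S6

Empirical-formula mass = 222.29 g/mol
n = 666 / 222.29 = 3.00 ≈ 3
Molecular formula = (C7H10O4S2)3 = C21H30O12S6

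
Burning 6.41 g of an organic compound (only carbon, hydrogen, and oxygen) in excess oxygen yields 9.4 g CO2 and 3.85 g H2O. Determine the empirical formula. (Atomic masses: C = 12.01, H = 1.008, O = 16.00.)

CH2O

mol C = 9.4 / 44.01 = 0.2136; mass C = 0.2136 × 12.01 = 2.565 g
mol H = 2 × (3.85 / 18.02) = 0.4273; mass H = 0.4273 × 1.008 = 0.4307 g
mass O = 6.41 − (2.996) = 3.414 g → mol O = 0.2134
Smallest is O at 0.2134 mol; normalising gives C 1.001, H 2.003, O 1.000
≈ 1:2:1 → CH2O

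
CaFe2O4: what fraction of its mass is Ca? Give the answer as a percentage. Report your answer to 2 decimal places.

Molar mass = 1(40.08) + 2(55.85) + 4(16.00) = 215.780 g/mol
Mass of Ca per mole = 1 × 40.08 = 40.080 g
% Ca = 40.080 / 215.780 × 100 = 18.57%

18.57%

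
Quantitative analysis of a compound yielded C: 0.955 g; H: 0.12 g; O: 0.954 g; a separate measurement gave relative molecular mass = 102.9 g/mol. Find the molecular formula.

C4H6O3

C: 0.955 g ÷ 12.01 g/mol = 0.07952 mol
H: 0.12 g ÷ 1.008 g/mol = 0.119 mol
O: 0.954 g ÷ 16.00 g/mol = 0.05962 mol
Divide by the smallest (0.05962 mol O): C 1.334, H 1.997, O 1.000
Multiply by 3: C 4.00, H 5.99, O 3.00 → C4H6O3
Empirical-formula mass = 102.09 g/mol
n = 102.9 / 102.09 = 1.01 ≈ 1
Molecular formula = empirical formula = C4H6O3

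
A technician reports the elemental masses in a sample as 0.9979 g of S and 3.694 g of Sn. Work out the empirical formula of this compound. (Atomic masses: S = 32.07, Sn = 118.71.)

S: 0.9979 g ÷ 32.07 g/mol = 0.03112 mol
Sn: 3.694 g ÷ 118.71 g/mol = 0.03112 mol
Divide by the smallest (0.03112 mol S): S 1.000, Sn 1.000
Ratio ≈ 1:1, so the empirical formula is SSn

SSn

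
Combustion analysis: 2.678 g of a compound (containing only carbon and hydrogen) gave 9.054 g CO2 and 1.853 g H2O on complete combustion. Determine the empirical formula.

mol C = 9.054 / 44.01 = 0.2057; mass C = 0.2057 × 12.01 = 2.471 g
mol H = 2 × (1.853 / 18.02) = 0.2057; mass H = 0.2057 × 1.008 = 0.2073 g
Divide by the smallest (0.2057 mol H): C 1.000, H 1.000
→ CH

CH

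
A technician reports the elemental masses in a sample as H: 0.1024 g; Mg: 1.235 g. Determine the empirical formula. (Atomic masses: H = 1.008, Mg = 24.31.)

H2Mg

Moles — H: 0.1024 / 1.008 = 0.1016 mol; Mg: 1.235 / 24.31 = 0.0508 mol
Divide by the smallest (0.0508 mol Mg): H 2.000, Mg 1.000
Ratio ≈ 2:1, so the empirical formula is H2Mg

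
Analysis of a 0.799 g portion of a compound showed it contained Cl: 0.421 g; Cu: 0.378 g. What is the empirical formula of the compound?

n(Cl) = 0.421/35.45 = 0.01188, n(Cu) = 0.378/63.55 = 0.005948
Divide by the smallest (0.005948 mol Cu): Cl 1.997, Cu 1.000
→ Cl2Cu

Cl2Cu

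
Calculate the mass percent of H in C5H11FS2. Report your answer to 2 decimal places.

Molar mass = 5(12.01) + 11(1.008) + 1(19.00) + 2(32.07) = 154.278 g/mol
Mass of H per mole = 11 × 1.008 = 11.088 g
% H = 11.088 / 154.278 × 100 = 7.19%

7.19%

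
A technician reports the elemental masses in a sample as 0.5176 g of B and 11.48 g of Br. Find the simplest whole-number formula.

n(B) = 0.5176/10.81 = 0.04788, n(Br) = 11.48/79.90 = 0.1437
Divide by the smallest (0.04788 mol B): B 1.000, Br 3.001
≈ 1:3 → BBr3

BBr3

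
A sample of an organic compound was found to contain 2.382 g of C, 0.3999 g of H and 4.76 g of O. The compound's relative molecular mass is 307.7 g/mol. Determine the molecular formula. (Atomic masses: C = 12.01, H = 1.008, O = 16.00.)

C: 2.382 g ÷ 12.01 g/mol = 0.1983 mol
H: 0.3999 g ÷ 1.008 g/mol = 0.3967 mol
O: 4.76 g ÷ 16.00 g/mol = 0.2975 mol
Ratios (÷ 0.1983): C 1.000, H 2.000, O 1.500
Scaling by 2: C 2.00, H 4.00, O 3.00 → C2H4O3
Empirical-formula mass = 76.05 g/mol
n = 307.7 / 76.05 = 4.05 ≈ 4
Molecular formula = (C2H4O3)×4 = C8H16O12

C8H16O12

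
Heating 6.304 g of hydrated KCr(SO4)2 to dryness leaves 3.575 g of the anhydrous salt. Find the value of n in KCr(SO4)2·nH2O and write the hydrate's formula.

KCr(SO4)2·12H2O

Mass of water lost = 6.304 − 3.575 = 2.729 g → 2.729 / 18.02 = 0.1514 mol H2O
Molar mass of KCr(SO4)2 = 283.24 g/mol → mol KCr(SO4)2 = 3.575 / 283.24 = 0.01262
n = 0.1514 / 0.01262 = 12.00 ≈ 12 → KCr(SO4)2·12H2O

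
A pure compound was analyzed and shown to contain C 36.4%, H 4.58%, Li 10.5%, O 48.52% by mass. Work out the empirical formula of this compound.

Assume 100 g: 36.4 g C, 4.58 g H, 10.5 g Li, 48.52 g O.
Moles — C: 36.4 / 12.01 = 3.031 mol; H: 4.58 / 1.008 = 4.544 mol; Li: 10.5 / 6.94 = 1.513 mol; O: 48.52 / 16.00 = 3.033 mol
Smallest is Li at 1.513 mol; normalising gives C 2.003, H 3.003, Li 1.000, O 2.004
→ C2H3LiO2

C2H3LiO2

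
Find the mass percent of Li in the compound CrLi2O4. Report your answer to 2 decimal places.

Molar mass = 1(52.00) + 2(6.94) + 4(16.00) = 129.880 g/mol
Mass of Li per mole = 2 × 6.94 = 13.880 g
% Li = 13.880 / 129.880 × 100 = 10.69%

10.69%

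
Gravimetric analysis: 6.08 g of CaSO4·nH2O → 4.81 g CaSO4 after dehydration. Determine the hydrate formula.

CaSO4·2H2O

Mass of water lost = 6.08 − 4.81 = 1.27 g → 1.27 / 18.02 = 0.07048 mol H2O
Molar mass of CaSO4 = 136.15 g/mol → mol CaSO4 = 4.81 / 136.15 = 0.03533
n = 0.07048 / 0.03533 = 1.99 ≈ 2 → CaSO4·2H2O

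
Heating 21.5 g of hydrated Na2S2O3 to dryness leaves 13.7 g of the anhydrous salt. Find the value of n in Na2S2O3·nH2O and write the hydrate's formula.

Mass of water lost = 21.5 − 13.7 = 7.8 g → 7.8 / 18.02 = 0.4329 mol H2O
Molar mass of Na2S2O3 = 158.12 g/mol → mol Na2S2O3 = 13.7 / 158.12 = 0.08664
n = 0.4329 / 0.08664 = 5.00 ≈ 5 → Na2S2O3·5H2O

Na2S2O3·5H2O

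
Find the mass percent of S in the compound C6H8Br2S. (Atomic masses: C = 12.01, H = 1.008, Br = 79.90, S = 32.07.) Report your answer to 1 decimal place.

Molar mass = 6(12.01) + 8(1.008) + 2(79.90) + 1(32.07) = 271.994 g/mol
Mass of S per mole = 1 × 32.07 = 32.070 g
% S = 32.070 / 271.994 × 100 = 11.8%

11.8%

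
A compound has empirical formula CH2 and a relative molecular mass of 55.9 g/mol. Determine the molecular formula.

C4H8

Empirical-formula mass = 14.03 g/mol
n = 55.9 / 14.03 = 3.99 ≈ 4
Molecular formula = (CH2)4 = C4H8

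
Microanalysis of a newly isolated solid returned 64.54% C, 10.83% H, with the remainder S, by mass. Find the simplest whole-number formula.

C7H14S

Assume 100 g: 64.54 g C, 10.83 g H, 24.63 g S.
n(C) = 64.54/12.01 = 5.374, n(H) = 10.83/1.008 = 10.74, n(S) = 24.63/32.07 = 0.768
Smallest is S at 0.768 mol; normalising gives C 6.997, H 13.990, S 1.000
≈ 7:14:1 → C7H14S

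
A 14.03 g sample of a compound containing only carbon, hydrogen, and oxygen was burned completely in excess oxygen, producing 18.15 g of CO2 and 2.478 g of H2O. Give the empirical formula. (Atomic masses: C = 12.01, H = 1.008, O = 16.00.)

mol C = 18.15 / 44.01 = 0.4124; mass C = 0.4124 × 12.01 = 4.953 g
mol H = 2 × (2.478 / 18.02) = 0.2750; mass H = 0.2750 × 1.008 = 0.2772 g
mass O = 14.03 − (5.230) = 8.800 g → mol O = 0.5500
Ratios (÷ 0.275): C 1.500, H 1.000, O 2.000
×2: C 3.00, H 2.00, O 4.00 → C3H2O4

C3H2O4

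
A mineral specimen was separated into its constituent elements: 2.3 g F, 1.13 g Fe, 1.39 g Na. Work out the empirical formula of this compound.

Moles — F: 2.3 / 19.00 = 0.1211 mol; Fe: 1.13 / 55.85 = 0.02023 mol; Na: 1.39 / 22.99 = 0.06046 mol
Smallest is Fe at 0.02023 mol; normalising gives F 5.983, Fe 1.000, Na 2.988
Ratio ≈ 6:1:3, so the empirical formula is F6FeNa3

F6FeNa3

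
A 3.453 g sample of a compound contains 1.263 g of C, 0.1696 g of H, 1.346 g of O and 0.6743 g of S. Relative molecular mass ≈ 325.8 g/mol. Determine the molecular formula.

C10H16O8S2

n(C) = 1.263/12.01 = 0.1052, n(H) = 0.1696/1.008 = 0.1683, n(O) = 1.346/16.00 = 0.08413, n(S) = 0.6743/32.07 = 0.02103
Ratios (÷ 0.02103): C 5.002, H 8.002, O 4.001, S 1.000
≈ 5:8:4:1 → C5H8O4S
Empirical-formula mass = 164.18 g/mol
n = 325.8 / 164.18 = 1.98 ≈ 2
Molecular formula = (C5H8O4S)×2 = C10H16O8S2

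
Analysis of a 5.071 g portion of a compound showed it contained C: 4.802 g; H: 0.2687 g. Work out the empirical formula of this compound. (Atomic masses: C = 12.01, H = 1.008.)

C3H2

C: 4.802 g ÷ 12.01 g/mol = 0.3998 mol
H: 0.2687 g ÷ 1.008 g/mol = 0.2666 mol
Ratios (÷ 0.2666): C 1.500, H 1.000
Multiply by 2: C 3.00, H 2.00 → C3H2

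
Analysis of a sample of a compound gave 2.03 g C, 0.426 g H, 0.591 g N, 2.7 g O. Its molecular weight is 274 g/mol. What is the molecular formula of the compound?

C8H20N2O8

Moles — C: 2.03 / 12.01 = 0.169 mol; H: 0.426 / 1.008 = 0.4226 mol; N: 0.591 / 14.01 = 0.04218 mol; O: 2.7 / 16.00 = 0.1688 mol
Smallest is N at 0.04218 mol; normalising gives C 4.007, H 10.018, N 1.000, O 4.000
→ C4H10NO4
Empirical-formula mass = 136.13 g/mol
n = 274 / 136.13 = 2.01 ≈ 2
Molecular formula = (C4H10NO4)×2 = C8H20N2O8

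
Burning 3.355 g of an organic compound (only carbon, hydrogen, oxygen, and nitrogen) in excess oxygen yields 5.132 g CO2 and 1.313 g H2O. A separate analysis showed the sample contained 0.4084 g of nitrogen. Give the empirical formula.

C4H5NO3

mol C = 5.132 / 44.01 = 0.1166; mass C = 0.1166 × 12.01 = 1.400 g
mol H = 2 × (1.313 / 18.02) = 0.1457; mass H = 0.1457 × 1.008 = 0.1469 g
mol N = 0.4084 / 14.01 = 0.02915
mass O = 3.355 − (1.956) = 1.399 g → mol O = 0.08745
Divide by the smallest (0.02915 mol N): C 4.000, H 4.999, N 1.000, O 3.000
→ C4H5NO3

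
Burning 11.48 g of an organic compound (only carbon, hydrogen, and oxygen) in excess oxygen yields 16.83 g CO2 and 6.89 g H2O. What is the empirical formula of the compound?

mol C = 16.83 / 44.01 = 0.3824; mass C = 0.3824 × 12.01 = 4.593 g
mol H = 2 × (6.89 / 18.02) = 0.7647; mass H = 0.7647 × 1.008 = 0.7708 g
mass O = 11.48 − (5.364) = 6.116 g → mol O = 0.3823
Divide by the smallest (0.3823 mol O): C 1.000, H 2.000, O 1.000
→ CH2O

CH2O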